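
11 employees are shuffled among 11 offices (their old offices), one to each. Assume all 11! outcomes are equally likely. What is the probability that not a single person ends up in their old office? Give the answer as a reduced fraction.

1468457/3991680

Favorable outcomes: !11 = 14684570.
Total outcomes: 11! = 39916800.
Probability = 14684570/39916800 = 1468457/3991680.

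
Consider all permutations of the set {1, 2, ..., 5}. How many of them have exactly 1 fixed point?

Pick the single fixed position: C(5,1) = 5 ways.
The remaining 4 must be deranged: !4 = 9.
Total: 5 × 9 = 45.

45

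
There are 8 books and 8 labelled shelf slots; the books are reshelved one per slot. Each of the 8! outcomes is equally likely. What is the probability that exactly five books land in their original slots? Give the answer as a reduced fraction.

Favorable outcomes: C(8,5)·!3 = 56·2 = 112.
Total outcomes: 8! = 40320.
Probability = 112/40320 = 1/360.

1/360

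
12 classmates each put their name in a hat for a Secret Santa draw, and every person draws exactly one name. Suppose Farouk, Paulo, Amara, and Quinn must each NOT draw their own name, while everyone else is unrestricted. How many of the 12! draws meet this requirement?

339696000

Let A_j be the event that the j-th constrained one is fixed. By inclusion-exclusion over the 4 events:
Σ_{j=0}^{4} (-1)^j C(4,j)(12-j)!
= C(4,0)·12! - C(4,1)·11! + C(4,2)·10! - C(4,3)·9! + C(4,4)·8!
= 479001600 - 159667200 + 21772800 - 1451520 + 40320
= 339696000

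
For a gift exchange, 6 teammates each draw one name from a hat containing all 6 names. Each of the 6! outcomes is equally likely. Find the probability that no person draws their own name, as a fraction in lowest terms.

53/144

Favorable outcomes: !6 = 265.
Total outcomes: 6! = 720.
Probability = 265/720 = 53/144.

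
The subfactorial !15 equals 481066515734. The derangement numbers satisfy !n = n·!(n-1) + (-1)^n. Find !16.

7697064251745

!16 = 16·481066515734 + 1 = 7697064251745.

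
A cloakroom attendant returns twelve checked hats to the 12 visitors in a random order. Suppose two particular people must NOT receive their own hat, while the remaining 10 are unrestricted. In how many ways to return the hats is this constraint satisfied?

Let A_j be the event that the j-th constrained one is fixed. By inclusion-exclusion over the 2 events:
Σ_{j=0}^{2} (-1)^j C(2,j)(12-j)!
= C(2,0)·12! - C(2,1)·11! + C(2,2)·10!
= 479001600 - 79833600 + 3628800
= 402796800

402796800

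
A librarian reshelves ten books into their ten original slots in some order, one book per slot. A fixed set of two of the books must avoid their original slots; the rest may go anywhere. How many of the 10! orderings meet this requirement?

Inclusion-exclusion on the 2 forbidden self-matches:
Σ_{j=0}^{2} (-1)^j C(2,j)(10-j)!
= C(2,0)·10! - C(2,1)·9! + C(2,2)·8!
= 3628800 - 725760 + 40320
= 2943360

2943360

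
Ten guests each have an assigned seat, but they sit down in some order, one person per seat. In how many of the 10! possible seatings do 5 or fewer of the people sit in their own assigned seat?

Sum C(10,i)·!(10-i) for i = 0..5:
  i=0: C(10,0)·!10 = 1·1334961 = 1334961
  i=1: C(10,1)·!9 = 10·133496 = 1334960
  i=2: C(10,2)·!8 = 45·14833 = 667485
  i=3: C(10,3)·!7 = 120·1854 = 222480
  i=4: C(10,4)·!6 = 210·265 = 55650
  i=5: C(10,5)·!5 = 252·44 = 11088
Total = 3626624.

3626624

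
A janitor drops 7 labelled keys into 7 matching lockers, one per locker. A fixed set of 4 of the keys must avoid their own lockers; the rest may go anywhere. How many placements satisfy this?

Inclusion-exclusion on the 4 forbidden self-matches:
Σ_{j=0}^{4} (-1)^j C(4,j)(7-j)!
= C(4,0)·7! - C(4,1)·6! + C(4,2)·5! - C(4,3)·4! + C(4,4)·3!
= 5040 - 2880 + 720 - 96 + 6
= 2790

2790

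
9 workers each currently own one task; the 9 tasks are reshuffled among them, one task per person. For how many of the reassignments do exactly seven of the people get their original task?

36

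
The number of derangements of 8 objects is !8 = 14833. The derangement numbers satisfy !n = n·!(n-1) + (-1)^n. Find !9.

133496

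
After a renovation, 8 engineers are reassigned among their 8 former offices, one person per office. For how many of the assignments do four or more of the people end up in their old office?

# with exactly i fixed is C(8,i)·!(8-i); sum over i=4..8:
  i=4: C(8,4)·!4 = 70·9 = 630
  i=5: C(8,5)·!3 = 56·2 = 112
  i=6: C(8,6)·!2 = 28·1 = 28
  i=7: C(8,7)·!1 = 8·0 = 0
  i=8: C(8,8)·!0 = 1·1 = 1
Total = 771.

771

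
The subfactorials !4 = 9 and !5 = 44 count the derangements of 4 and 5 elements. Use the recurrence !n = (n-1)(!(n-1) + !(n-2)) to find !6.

265

!6 = (6-1)·(!5 + !4) = 5·(44 + 9) = 5·53 = 265.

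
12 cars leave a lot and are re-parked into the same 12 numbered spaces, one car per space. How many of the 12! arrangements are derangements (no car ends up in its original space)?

176214841

!12 is the nearest integer to 12!/e.
12! = 479001600, and 479001600/e ≈ 176214840.93, so !12 = 176214841.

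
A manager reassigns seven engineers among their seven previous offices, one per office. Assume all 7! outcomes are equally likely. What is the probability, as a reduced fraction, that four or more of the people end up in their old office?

23/1260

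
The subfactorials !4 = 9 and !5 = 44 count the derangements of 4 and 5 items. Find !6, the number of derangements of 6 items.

!6 = (6-1)·(!5 + !4) = 5·(44 + 9) = 5·53 = 265.

265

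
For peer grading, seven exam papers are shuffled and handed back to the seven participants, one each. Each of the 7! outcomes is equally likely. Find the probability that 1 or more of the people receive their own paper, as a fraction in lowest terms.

177/280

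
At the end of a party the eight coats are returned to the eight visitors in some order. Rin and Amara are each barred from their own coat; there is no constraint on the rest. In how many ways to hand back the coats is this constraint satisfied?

Inclusion-exclusion on the 2 forbidden self-matches:
Σ_{j=0}^{2} (-1)^j C(2,j)(8-j)!
= C(2,0)·8! - C(2,1)·7! + C(2,2)·6!
= 40320 - 10080 + 720
= 30960

30960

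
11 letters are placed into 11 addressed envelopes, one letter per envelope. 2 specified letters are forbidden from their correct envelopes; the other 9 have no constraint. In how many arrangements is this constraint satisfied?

33022080

Inclusion-exclusion on the 2 forbidden self-matches:
Σ_{j=0}^{2} (-1)^j C(2,j)(11-j)!
= C(2,0)·11! - C(2,1)·10! + C(2,2)·9!
= 39916800 - 7257600 + 362880
= 33022080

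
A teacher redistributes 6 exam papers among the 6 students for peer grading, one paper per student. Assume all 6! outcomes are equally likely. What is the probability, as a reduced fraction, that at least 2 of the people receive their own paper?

Favorable outcomes: Σ_{i≥2} C(6,i)·!(6-i) = 15·9 + 20·2 + 15·1 + 6·0 + 1·1 = 191.
Total outcomes: 6! = 720.
Probability = 191/720 = 191/720.

191/720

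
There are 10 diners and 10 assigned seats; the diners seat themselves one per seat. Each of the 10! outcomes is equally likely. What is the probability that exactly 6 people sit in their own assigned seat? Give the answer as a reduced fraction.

Favorable outcomes: C(10,6)·!4 = 210·9 = 1890.
Total outcomes: 10! = 3628800.
Probability = 1890/3628800 = 1/1920.

1/1920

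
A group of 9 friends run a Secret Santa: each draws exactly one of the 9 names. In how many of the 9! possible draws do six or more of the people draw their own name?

205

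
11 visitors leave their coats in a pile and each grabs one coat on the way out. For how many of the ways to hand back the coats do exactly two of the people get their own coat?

Pick the 2 fixed positions: C(11,2) = 55 ways.
The remaining 9 must be deranged: !9 = 133496.
Total: 55 × 133496 = 7342280.

7342280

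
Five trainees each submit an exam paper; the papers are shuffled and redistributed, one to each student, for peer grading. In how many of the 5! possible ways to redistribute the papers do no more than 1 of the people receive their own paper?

Sum C(5,i)·!(5-i) for i = 0..1:
  i=0: C(5,0)·!5 = 1·44 = 44
  i=1: C(5,1)·!4 = 5·9 = 45
Total = 89.

89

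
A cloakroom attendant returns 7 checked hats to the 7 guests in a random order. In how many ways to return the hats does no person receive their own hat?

1854

By inclusion-exclusion, !7 = Σ (-1)^k · 7!/k! for k=0..7
= 7! - 7!/1! + 7!/2! - 7!/3! + 7!/4! - 7!/5! + 7!/6! - 7!/7!
= 5040 - 5040 + 2520 - 840 + 210 - 42 + 7 - 1
= 1854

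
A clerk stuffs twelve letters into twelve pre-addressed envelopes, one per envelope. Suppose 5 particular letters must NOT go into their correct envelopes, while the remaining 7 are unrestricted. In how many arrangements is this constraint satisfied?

312273360

Inclusion-exclusion on the 5 forbidden self-matches:
Σ_{j=0}^{5} (-1)^j C(5,j)(12-j)!
= C(5,0)·12! - C(5,1)·11! + C(5,2)·10! - C(5,3)·9! + C(5,4)·8! - C(5,5)·7!
= 479001600 - 199584000 + 36288000 - 3628800 + 201600 - 5040
= 312273360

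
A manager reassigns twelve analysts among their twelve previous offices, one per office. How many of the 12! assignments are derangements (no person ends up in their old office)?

176214841

The subfactorial !12 = [12!/e] (nearest integer).
12! = 479001600, and 479001600/e ≈ 176214840.93, so !12 = 176214841.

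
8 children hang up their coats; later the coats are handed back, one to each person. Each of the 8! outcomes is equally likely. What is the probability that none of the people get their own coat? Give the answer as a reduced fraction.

Favorable outcomes: !8 = 14833.
Total outcomes: 8! = 40320.
Probability = 14833/40320 = 2119/5760.

2119/5760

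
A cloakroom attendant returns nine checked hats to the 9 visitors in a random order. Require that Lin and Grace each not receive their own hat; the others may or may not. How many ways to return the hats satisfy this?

Let A_j be the event that the j-th constrained one is fixed. By inclusion-exclusion over the 2 events:
Σ_{j=0}^{2} (-1)^j C(2,j)(9-j)!
= C(2,0)·9! - C(2,1)·8! + C(2,2)·7!
= 362880 - 80640 + 5040
= 287280

287280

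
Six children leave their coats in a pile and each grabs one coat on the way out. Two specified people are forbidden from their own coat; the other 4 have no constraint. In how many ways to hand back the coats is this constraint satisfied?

504

Let A_j be the event that the j-th constrained one is fixed. By inclusion-exclusion over the 2 events:
Σ_{j=0}^{2} (-1)^j C(2,j)(6-j)!
= C(2,0)·6! - C(2,1)·5! + C(2,2)·4!
= 720 - 240 + 24
= 504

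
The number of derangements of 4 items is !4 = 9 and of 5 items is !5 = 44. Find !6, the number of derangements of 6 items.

!6 = (6-1)·(!5 + !4) = 5·(44 + 9) = 5·53 = 265.

265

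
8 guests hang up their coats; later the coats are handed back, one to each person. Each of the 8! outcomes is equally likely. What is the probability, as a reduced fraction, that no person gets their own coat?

Favorable outcomes: !8 = 14833.
Total outcomes: 8! = 40320.
Probability = 14833/40320 = 2119/5760.

2119/5760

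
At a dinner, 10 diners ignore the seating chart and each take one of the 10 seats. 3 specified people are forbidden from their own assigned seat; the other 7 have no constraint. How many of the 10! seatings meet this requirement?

Inclusion-exclusion on the 3 forbidden self-matches:
Σ_{j=0}^{3} (-1)^j C(3,j)(10-j)!
= C(3,0)·10! - C(3,1)·9! + C(3,2)·8! - C(3,3)·7!
= 3628800 - 1088640 + 120960 - 5040
= 2656080

2656080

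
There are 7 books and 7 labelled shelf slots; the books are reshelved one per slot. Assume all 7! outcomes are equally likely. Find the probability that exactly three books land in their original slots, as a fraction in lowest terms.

Favorable outcomes: C(7,3)·!4 = 35·9 = 315.
Total outcomes: 7! = 5040.
Probability = 315/5040 = 1/16.

1/16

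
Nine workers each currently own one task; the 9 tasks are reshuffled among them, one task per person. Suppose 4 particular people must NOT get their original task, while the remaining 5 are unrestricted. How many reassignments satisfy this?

Inclusion-exclusion on the 4 forbidden self-matches:
Σ_{j=0}^{4} (-1)^j C(4,j)(9-j)!
= C(4,0)·9! - C(4,1)·8! + C(4,2)·7! - C(4,3)·6! + C(4,4)·5!
= 362880 - 161280 + 30240 - 2880 + 120
= 229080

229080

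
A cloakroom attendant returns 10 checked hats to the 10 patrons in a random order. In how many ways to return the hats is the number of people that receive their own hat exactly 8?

45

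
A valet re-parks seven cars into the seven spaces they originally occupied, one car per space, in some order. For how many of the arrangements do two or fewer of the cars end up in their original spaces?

4633

Sum C(7,i)·!(7-i) for i = 0..2:
  i=0: C(7,0)·!7 = 1·1854 = 1854
  i=1: C(7,1)·!6 = 7·265 = 1855
  i=2: C(7,2)·!5 = 21·44 = 924
Total = 4633.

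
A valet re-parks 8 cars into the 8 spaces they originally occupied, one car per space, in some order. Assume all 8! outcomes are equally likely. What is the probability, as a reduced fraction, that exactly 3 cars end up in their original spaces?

Favorable outcomes: C(8,3)·!5 = 56·44 = 2464.
Total outcomes: 8! = 40320.
Probability = 2464/40320 = 11/180.

11/180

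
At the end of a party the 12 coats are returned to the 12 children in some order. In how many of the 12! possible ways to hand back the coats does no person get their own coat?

The subfactorial !12 = [12!/e] (nearest integer).
12! = 479001600, and 479001600/e ≈ 176214840.93, so !12 = 176214841.

176214841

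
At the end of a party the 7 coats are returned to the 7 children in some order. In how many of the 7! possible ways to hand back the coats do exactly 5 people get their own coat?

21

Choose which 5 of the 7 are fixed: C(7,5) = 21.
The other 2 form a derangement: !2 = 1.
Total: 21 × 1 = 21.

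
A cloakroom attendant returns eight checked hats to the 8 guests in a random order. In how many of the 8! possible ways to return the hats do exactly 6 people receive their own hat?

28

Choose which 6 of the 8 are fixed: C(8,6) = 28.
The other 2 form a derangement: !2 = 1.
Total: 28 × 1 = 28.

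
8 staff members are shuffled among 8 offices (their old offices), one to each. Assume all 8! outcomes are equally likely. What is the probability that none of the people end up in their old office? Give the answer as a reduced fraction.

2119/5760

Favorable outcomes: !8 = 14833.
Total outcomes: 8! = 40320.
Probability = 14833/40320 = 2119/5760.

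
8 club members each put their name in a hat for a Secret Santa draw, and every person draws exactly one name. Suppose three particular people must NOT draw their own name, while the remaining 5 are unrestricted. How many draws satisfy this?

27240

Inclusion-exclusion on the 3 forbidden self-matches:
Σ_{j=0}^{3} (-1)^j C(3,j)(8-j)!
= C(3,0)·8! - C(3,1)·7! + C(3,2)·6! - C(3,3)·5!
= 40320 - 15120 + 2160 - 120
= 27240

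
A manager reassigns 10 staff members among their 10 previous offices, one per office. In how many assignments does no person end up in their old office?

!10 = 10! · Σ_{k=0}^{10} (-1)^k/k!
= 10! - 10!/1! + 10!/2! - 10!/3! + 10!/4! - 10!/5! + 10!/6! - 10!/7! + 10!/8! - 10!/9! + 10!/10!
= 3628800 - 3628800 + 1814400 - 604800 + 151200 - 30240 + 5040 - 720 + 90 - 10 + 1
= 1334961

1334961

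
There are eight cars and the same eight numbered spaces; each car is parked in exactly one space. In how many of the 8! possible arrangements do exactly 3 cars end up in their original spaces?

2464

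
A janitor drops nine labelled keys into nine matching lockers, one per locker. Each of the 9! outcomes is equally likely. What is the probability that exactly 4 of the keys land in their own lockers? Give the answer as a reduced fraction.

11/720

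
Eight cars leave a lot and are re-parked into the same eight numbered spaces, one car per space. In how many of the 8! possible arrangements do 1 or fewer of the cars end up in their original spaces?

Sum C(8,i)·!(8-i) for i = 0..1:
  i=0: C(8,0)·!8 = 1·14833 = 14833
  i=1: C(8,1)·!7 = 8·1854 = 14832
Total = 29665.

29665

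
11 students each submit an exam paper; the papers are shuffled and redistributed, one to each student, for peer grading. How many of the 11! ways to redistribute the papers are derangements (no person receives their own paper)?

14684570

!11 = 11! · Σ_{k=0}^{11} (-1)^k/k!
= 11! - 11!/1! + 11!/2! - 11!/3! + 11!/4! - 11!/5! + 11!/6! - 11!/7! + 11!/8! - 11!/9! + 11!/10! - 11!/11!
= 39916800 - 39916800 + 19958400 - 6652800 + 1663200 - 332640 + 55440 - 7920 + 990 - 110 + 11 - 1
= 14684570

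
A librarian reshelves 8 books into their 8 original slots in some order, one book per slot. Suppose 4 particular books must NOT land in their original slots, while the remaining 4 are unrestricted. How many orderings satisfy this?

24024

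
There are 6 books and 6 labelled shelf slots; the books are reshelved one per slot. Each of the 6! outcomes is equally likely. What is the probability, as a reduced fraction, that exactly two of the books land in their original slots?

3/16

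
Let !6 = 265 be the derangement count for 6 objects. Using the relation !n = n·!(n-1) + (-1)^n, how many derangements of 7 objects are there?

1854

!7 = 7·265 - 1 = 1854.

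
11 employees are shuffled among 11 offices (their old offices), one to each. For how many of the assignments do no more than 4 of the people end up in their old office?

39770686

# with exactly i fixed is C(11,i)·!(11-i); sum over i=0..4:
  i=0: C(11,0)·!11 = 1·14684570 = 14684570
  i=1: C(11,1)·!10 = 11·1334961 = 14684571
  i=2: C(11,2)·!9 = 55·133496 = 7342280
  i=3: C(11,3)·!8 = 165·14833 = 2447445
  i=4: C(11,4)·!7 = 330·1854 = 611820
Total = 39770686.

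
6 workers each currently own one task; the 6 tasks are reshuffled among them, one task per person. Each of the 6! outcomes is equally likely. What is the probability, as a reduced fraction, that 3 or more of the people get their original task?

7/90

Favorable outcomes: Σ_{i≥3} C(6,i)·!(6-i) = 20·2 + 15·1 + 6·0 + 1·1 = 56.
Total outcomes: 6! = 720.
Probability = 56/720 = 7/90.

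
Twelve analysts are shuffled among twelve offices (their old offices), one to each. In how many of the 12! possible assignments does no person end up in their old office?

Use !n = (n-1)(!(n-1) + !(n-2)).
!12 = 11·(14684570 + 1334961) = 11·16019531 = 176214841

176214841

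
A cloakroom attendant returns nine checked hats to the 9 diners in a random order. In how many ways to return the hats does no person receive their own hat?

133496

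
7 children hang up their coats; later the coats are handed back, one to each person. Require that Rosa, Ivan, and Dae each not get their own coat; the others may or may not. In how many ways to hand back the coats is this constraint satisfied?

Inclusion-exclusion on the 3 forbidden self-matches:
Σ_{j=0}^{3} (-1)^j C(3,j)(7-j)!
= C(3,0)·7! - C(3,1)·6! + C(3,2)·5! - C(3,3)·4!
= 5040 - 2160 + 360 - 24
= 3216

3216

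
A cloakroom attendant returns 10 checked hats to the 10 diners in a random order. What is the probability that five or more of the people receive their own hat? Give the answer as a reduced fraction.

829/226800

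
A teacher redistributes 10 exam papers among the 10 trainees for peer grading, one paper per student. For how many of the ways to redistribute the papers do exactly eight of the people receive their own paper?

Pick the 8 fixed positions: C(10,8) = 45 ways.
The remaining 2 must be deranged: !2 = 1.
Total: 45 × 1 = 45.

45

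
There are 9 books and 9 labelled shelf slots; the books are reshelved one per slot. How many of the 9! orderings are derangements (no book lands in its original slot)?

133496

Use !n = (n-1)(!(n-1) + !(n-2)).
!9 = 8·(14833 + 1854) = 8·16687 = 133496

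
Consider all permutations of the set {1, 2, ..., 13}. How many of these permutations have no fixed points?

By inclusion-exclusion, !13 = Σ (-1)^k · 13!/k! for k=0..13
= 13! - 13!/1! + 13!/2! - 13!/3! + 13!/4! - 13!/5! + 13!/6! - 13!/7! + 13!/8! - 13!/9! + 13!/10! - 13!/11! + 13!/12! - 13!/13!
= 6227020800 - 6227020800 + 3113510400 - 1037836800 + 259459200 - 51891840 + 8648640 - 1235520 + 154440 - 17160 + 1716 - 156 + 13 - 1
= 2290792932

2290792932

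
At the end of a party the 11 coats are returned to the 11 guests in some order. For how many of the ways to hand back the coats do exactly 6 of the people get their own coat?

Pick the 6 fixed positions: C(11,6) = 462 ways.
The other 5 form a derangement: !5 = 44.
Total: 462 × 44 = 20328.

20328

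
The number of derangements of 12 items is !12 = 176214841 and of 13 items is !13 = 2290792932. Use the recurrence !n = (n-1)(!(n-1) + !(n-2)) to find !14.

!14 = (14-1)·(!13 + !12) = 13·(2290792932 + 176214841) = 13·2467007773 = 32071101049.

32071101049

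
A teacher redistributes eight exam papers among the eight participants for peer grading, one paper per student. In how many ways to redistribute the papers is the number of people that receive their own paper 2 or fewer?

37085

Sum C(8,i)·!(8-i) for i = 0..2:
  i=0: C(8,0)·!8 = 1·14833 = 14833
  i=1: C(8,1)·!7 = 8·1854 = 14832
  i=2: C(8,2)·!6 = 28·265 = 7420
Total = 37085.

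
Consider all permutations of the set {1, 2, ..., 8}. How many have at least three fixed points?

3235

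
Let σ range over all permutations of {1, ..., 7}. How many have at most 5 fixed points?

Sum C(7,i)·!(7-i) for i = 0..5:
  i=0: C(7,0)·!7 = 1·1854 = 1854
  i=1: C(7,1)·!6 = 7·265 = 1855
  i=2: C(7,2)·!5 = 21·44 = 924
  i=3: C(7,3)·!4 = 35·9 = 315
  i=4: C(7,4)·!3 = 35·2 = 70
  i=5: C(7,5)·!2 = 21·1 = 21
Total = 5039.

5039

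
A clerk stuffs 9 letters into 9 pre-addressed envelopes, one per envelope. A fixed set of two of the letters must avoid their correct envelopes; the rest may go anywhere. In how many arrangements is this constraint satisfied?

287280

Let A_j be the event that the j-th constrained one is fixed. By inclusion-exclusion over the 2 events:
Σ_{j=0}^{2} (-1)^j C(2,j)(9-j)!
= C(2,0)·9! - C(2,1)·8! + C(2,2)·7!
= 362880 - 80640 + 5040
= 287280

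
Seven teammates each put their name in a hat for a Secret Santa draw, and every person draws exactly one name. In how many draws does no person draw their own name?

1854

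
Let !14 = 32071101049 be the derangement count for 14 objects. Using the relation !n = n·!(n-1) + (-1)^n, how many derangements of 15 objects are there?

481066515734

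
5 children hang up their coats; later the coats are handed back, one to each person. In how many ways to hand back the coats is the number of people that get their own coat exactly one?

45

Pick the single fixed position: C(5,1) = 5 ways.
The other 4 form a derangement: !4 = 9.
Total: 5 × 9 = 45.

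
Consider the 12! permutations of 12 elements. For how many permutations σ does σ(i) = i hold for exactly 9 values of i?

440

Choose which 9 of the 12 are fixed: C(12,9) = 220.
The remaining 3 must be deranged: !3 = 2.
Total: 220 × 2 = 440.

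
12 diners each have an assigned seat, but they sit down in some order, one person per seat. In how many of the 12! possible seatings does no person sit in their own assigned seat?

176214841

Recurrence: !12 = 11·(!11 + !10).
!12 = 11·(14684570 + 1334961) = 11·16019531 = 176214841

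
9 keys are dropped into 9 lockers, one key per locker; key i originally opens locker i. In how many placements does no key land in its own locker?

133496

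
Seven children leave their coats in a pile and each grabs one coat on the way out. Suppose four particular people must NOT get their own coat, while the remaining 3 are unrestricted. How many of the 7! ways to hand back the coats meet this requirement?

Inclusion-exclusion on the 4 forbidden self-matches:
Σ_{j=0}^{4} (-1)^j C(4,j)(7-j)!
= C(4,0)·7! - C(4,1)·6! + C(4,2)·5! - C(4,3)·4! + C(4,4)·3!
= 5040 - 2880 + 720 - 96 + 6
= 2790

2790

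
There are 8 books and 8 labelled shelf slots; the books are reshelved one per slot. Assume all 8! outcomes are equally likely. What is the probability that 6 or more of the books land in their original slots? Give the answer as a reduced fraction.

29/40320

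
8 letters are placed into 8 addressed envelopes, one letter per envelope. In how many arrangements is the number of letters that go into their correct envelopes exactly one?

14832

Choose which one of the 8 is fixed: C(8,1) = 8.
The remaining 7 must be deranged: !7 = 1854.
Total: 8 × 1854 = 14832.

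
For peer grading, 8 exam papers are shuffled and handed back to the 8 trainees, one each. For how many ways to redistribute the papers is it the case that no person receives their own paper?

14833

By inclusion-exclusion, !8 = Σ (-1)^k · 8!/k! for k=0..8
= 8! - 8!/1! + 8!/2! - 8!/3! + 8!/4! - 8!/5! + 8!/6! - 8!/7! + 8!/8!
= 40320 - 40320 + 20160 - 6720 + 1680 - 336 + 56 - 8 + 1
= 14833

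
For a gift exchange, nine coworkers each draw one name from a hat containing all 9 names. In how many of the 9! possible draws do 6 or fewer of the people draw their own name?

Sum C(9,i)·!(9-i) for i = 0..6:
  i=0: C(9,0)·!9 = 1·133496 = 133496
  i=1: C(9,1)·!8 = 9·14833 = 133497
  i=2: C(9,2)·!7 = 36·1854 = 66744
  i=3: C(9,3)·!6 = 84·265 = 22260
  i=4: C(9,4)·!5 = 126·44 = 5544
  i=5: C(9,5)·!4 = 126·9 = 1134
  i=6: C(9,6)·!3 = 84·2 = 168
Total = 362843.

362843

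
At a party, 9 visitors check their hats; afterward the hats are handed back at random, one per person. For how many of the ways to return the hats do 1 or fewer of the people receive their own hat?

Sum C(9,i)·!(9-i) for i = 0..1:
  i=0: C(9,0)·!9 = 1·133496 = 133496
  i=1: C(9,1)·!8 = 9·14833 = 133497
Total = 266993.

266993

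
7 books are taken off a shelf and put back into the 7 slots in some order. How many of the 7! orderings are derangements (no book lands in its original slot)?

1854

!7 = 7! · Σ_{k=0}^{7} (-1)^k/k!
= 7! - 7!/1! + 7!/2! - 7!/3! + 7!/4! - 7!/5! + 7!/6! - 7!/7!
= 5040 - 5040 + 2520 - 840 + 210 - 42 + 7 - 1
= 1854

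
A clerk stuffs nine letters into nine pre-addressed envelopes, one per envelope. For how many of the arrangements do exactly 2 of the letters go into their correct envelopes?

66744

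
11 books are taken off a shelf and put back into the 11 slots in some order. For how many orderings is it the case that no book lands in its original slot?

14684570

The subfactorial !11 = [11!/e] (nearest integer).
11! = 39916800, and 39916800/e ≈ 14684570.08, so !11 = 14684570.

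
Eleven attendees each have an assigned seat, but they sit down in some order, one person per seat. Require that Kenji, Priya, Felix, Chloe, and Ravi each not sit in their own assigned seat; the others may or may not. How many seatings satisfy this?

25022880

Inclusion-exclusion on the 5 forbidden self-matches:
Σ_{j=0}^{5} (-1)^j C(5,j)(11-j)!
= C(5,0)·11! - C(5,1)·10! + C(5,2)·9! - C(5,3)·8! + C(5,4)·7! - C(5,5)·6!
= 39916800 - 18144000 + 3628800 - 403200 + 25200 - 720
= 25022880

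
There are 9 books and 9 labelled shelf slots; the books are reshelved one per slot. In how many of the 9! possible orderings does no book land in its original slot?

133496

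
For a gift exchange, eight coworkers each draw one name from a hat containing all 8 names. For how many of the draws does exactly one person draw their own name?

Pick the single fixed position: C(8,1) = 8 ways.
The remaining 7 must be deranged: !7 = 1854.
Total: 8 × 1854 = 14832.

14832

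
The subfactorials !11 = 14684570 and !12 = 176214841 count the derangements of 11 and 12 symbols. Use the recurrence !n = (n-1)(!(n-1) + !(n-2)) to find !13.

2290792932

!13 = (13-1)·(!12 + !11) = 12·(176214841 + 14684570) = 12·190899411 = 2290792932.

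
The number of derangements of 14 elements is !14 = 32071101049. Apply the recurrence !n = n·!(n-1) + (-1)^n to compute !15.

481066515734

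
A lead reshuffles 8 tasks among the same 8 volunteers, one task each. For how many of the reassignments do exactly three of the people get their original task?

2464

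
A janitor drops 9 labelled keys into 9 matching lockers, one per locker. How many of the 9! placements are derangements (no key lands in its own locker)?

By inclusion-exclusion, !9 = Σ (-1)^k · 9!/k! for k=0..9
= 9! - 9!/1! + 9!/2! - 9!/3! + 9!/4! - 9!/5! + 9!/6! - 9!/7! + 9!/8! - 9!/9!
= 362880 - 362880 + 181440 - 60480 + 15120 - 3024 + 504 - 72 + 9 - 1
= 133496

133496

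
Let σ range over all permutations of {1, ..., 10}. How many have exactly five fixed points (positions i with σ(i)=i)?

Pick the 5 fixed positions: C(10,5) = 252 ways.
The remaining 5 must be deranged: !5 = 44.
Total: 252 × 44 = 11088.

11088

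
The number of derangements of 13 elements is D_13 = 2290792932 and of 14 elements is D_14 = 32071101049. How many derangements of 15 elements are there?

481066515734

D_15 = (15-1)·(D_14 + D_13) = 14·(32071101049 + 2290792932) = 14·34361893981 = 481066515734.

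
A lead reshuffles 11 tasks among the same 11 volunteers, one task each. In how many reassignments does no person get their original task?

14684570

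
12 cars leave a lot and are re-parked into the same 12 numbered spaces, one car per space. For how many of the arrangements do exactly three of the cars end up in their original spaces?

29369120

Choose which 3 of the 12 are fixed: C(12,3) = 220.
The other 9 form a derangement: !9 = 133496.
Total: 220 × 133496 = 29369120.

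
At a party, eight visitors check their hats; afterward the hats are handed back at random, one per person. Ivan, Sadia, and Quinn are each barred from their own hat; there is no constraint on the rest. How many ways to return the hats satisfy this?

27240

Let A_j be the event that the j-th constrained one is fixed. By inclusion-exclusion over the 3 events:
Σ_{j=0}^{3} (-1)^j C(3,j)(8-j)!
= C(3,0)·8! - C(3,1)·7! + C(3,2)·6! - C(3,3)·5!
= 40320 - 15120 + 2160 - 120
= 27240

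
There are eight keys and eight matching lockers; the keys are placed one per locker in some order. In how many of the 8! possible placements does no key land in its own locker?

14833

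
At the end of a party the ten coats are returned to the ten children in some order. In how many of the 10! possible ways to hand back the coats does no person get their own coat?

1334961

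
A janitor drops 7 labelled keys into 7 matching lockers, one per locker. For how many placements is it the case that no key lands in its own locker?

1854

Use !n = (n-1)(!(n-1) + !(n-2)).
!7 = 6·(265 + 44) = 6·309 = 1854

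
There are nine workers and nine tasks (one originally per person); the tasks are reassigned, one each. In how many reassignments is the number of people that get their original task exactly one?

Choose which one of the 9 is fixed: C(9,1) = 9.
The remaining 8 must be deranged: !8 = 14833.
Total: 9 × 14833 = 133497.

133497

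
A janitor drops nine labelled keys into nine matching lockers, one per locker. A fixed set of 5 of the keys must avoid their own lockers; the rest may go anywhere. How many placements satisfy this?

205056

Inclusion-exclusion on the 5 forbidden self-matches:
Σ_{j=0}^{5} (-1)^j C(5,j)(9-j)!
= C(5,0)·9! - C(5,1)·8! + C(5,2)·7! - C(5,3)·6! + C(5,4)·5! - C(5,5)·4!
= 362880 - 201600 + 50400 - 7200 + 600 - 24
= 205056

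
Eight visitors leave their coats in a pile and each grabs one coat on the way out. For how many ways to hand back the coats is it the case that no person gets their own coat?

The subfactorial !8 = [8!/e] (nearest integer).
8! = 40320, and 40320/e ≈ 14832.90, so !8 = 14833.

14833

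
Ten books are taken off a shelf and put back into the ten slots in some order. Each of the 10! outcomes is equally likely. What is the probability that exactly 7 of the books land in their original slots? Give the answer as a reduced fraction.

1/15120

Favorable outcomes: C(10,7)·!3 = 120·2 = 240.
Total outcomes: 10! = 3628800.
Probability = 240/3628800 = 1/15120.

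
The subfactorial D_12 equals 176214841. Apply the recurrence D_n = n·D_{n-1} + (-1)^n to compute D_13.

2290792932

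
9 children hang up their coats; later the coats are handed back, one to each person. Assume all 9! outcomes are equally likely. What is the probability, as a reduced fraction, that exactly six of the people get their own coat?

1/2160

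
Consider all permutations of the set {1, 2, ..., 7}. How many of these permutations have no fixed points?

1854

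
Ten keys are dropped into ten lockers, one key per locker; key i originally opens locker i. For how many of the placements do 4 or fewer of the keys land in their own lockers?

3615536

Sum C(10,i)·!(10-i) for i = 0..4:
  i=0: C(10,0)·!10 = 1·1334961 = 1334961
  i=1: C(10,1)·!9 = 10·133496 = 1334960
  i=2: C(10,2)·!8 = 45·14833 = 667485
  i=3: C(10,3)·!7 = 120·1854 = 222480
  i=4: C(10,4)·!6 = 210·265 = 55650
Total = 3615536.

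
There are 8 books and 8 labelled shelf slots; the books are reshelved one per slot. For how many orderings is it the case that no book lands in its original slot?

Recurrence: !8 = 8·!7 + (-1)^8.
!8 = 8·1854 + 1 = 14833

14833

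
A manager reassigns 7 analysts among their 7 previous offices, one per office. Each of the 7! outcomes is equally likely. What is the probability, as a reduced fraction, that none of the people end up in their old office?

Favorable outcomes: !7 = 1854.
Total outcomes: 7! = 5040.
Probability = 1854/5040 = 103/280.

103/280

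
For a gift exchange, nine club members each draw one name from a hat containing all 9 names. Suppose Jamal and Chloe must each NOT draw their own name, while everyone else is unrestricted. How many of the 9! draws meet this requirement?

287280

Inclusion-exclusion on the 2 forbidden self-matches:
Σ_{j=0}^{2} (-1)^j C(2,j)(9-j)!
= C(2,0)·9! - C(2,1)·8! + C(2,2)·7!
= 362880 - 80640 + 5040
= 287280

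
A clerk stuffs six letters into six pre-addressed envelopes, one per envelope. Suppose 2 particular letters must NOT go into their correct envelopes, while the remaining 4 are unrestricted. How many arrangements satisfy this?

Inclusion-exclusion on the 2 forbidden self-matches:
Σ_{j=0}^{2} (-1)^j C(2,j)(6-j)!
= C(2,0)·6! - C(2,1)·5! + C(2,2)·4!
= 720 - 240 + 24
= 504

504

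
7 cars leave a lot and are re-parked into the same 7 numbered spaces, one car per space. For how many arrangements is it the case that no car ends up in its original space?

1854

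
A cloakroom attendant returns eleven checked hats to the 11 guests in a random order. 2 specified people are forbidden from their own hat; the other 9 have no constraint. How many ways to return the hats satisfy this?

Let A_j be the event that the j-th constrained one is fixed. By inclusion-exclusion over the 2 events:
Σ_{j=0}^{2} (-1)^j C(2,j)(11-j)!
= C(2,0)·11! - C(2,1)·10! + C(2,2)·9!
= 39916800 - 7257600 + 362880
= 33022080

33022080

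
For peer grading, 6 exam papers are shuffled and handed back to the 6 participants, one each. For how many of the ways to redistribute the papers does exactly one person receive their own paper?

264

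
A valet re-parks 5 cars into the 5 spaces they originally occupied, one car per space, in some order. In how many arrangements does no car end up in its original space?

!5 = 5! · Σ_{k=0}^{5} (-1)^k/k!
= 5! - 5!/1! + 5!/2! - 5!/3! + 5!/4! - 5!/5!
= 120 - 120 + 60 - 20 + 5 - 1
= 44

44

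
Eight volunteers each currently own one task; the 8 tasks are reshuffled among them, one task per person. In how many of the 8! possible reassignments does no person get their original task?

14833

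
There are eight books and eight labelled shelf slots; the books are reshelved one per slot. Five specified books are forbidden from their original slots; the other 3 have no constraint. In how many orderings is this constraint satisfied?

21234

Inclusion-exclusion on the 5 forbidden self-matches:
Σ_{j=0}^{5} (-1)^j C(5,j)(8-j)!
= C(5,0)·8! - C(5,1)·7! + C(5,2)·6! - C(5,3)·5! + C(5,4)·4! - C(5,5)·3!
= 40320 - 25200 + 7200 - 1200 + 120 - 6
= 21234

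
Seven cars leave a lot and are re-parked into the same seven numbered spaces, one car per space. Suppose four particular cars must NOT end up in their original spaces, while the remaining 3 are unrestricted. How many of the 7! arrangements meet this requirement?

Let A_j be the event that the j-th constrained one is fixed. By inclusion-exclusion over the 4 events:
Σ_{j=0}^{4} (-1)^j C(4,j)(7-j)!
= C(4,0)·7! - C(4,1)·6! + C(4,2)·5! - C(4,3)·4! + C(4,4)·3!
= 5040 - 2880 + 720 - 96 + 6
= 2790

2790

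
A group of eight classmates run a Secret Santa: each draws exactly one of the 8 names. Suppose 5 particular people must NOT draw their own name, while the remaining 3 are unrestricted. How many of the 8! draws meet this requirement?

Inclusion-exclusion on the 5 forbidden self-matches:
Σ_{j=0}^{5} (-1)^j C(5,j)(8-j)!
= C(5,0)·8! - C(5,1)·7! + C(5,2)·6! - C(5,3)·5! + C(5,4)·4! - C(5,5)·3!
= 40320 - 25200 + 7200 - 1200 + 120 - 6
= 21234

21234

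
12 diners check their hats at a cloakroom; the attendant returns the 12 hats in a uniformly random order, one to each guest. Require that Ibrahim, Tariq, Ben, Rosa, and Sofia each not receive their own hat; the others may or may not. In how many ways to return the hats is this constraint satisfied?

312273360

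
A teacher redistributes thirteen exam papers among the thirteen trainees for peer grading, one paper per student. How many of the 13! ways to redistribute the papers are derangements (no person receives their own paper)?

2290792932

Recurrence: !13 = 12·(!12 + !11).
!13 = 12·(176214841 + 14684570) = 12·190899411 = 2290792932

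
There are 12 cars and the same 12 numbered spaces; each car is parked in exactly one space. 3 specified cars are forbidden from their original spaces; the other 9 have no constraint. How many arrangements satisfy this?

369774720

Let A_j be the event that the j-th constrained one is fixed. By inclusion-exclusion over the 3 events:
Σ_{j=0}^{3} (-1)^j C(3,j)(12-j)!
= C(3,0)·12! - C(3,1)·11! + C(3,2)·10! - C(3,3)·9!
= 479001600 - 119750400 + 10886400 - 362880
= 369774720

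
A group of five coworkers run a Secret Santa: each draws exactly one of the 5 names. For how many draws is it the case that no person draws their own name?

44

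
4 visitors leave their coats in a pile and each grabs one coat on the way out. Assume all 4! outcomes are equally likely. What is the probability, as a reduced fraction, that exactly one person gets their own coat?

1/3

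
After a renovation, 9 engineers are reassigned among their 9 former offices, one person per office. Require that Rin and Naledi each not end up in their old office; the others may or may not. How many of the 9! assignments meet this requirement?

Inclusion-exclusion on the 2 forbidden self-matches:
Σ_{j=0}^{2} (-1)^j C(2,j)(9-j)!
= C(2,0)·9! - C(2,1)·8! + C(2,2)·7!
= 362880 - 80640 + 5040
= 287280

287280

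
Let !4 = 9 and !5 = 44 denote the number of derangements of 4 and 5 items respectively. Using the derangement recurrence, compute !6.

!6 = (6-1)·(!5 + !4) = 5·(44 + 9) = 5·53 = 265.

265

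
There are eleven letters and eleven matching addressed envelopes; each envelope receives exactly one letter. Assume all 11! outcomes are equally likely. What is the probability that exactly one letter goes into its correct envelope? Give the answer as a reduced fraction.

Favorable outcomes: C(11,1)·!10 = 11·1334961 = 14684571.
Total outcomes: 11! = 39916800.
Probability = 14684571/39916800 = 16481/44800.

16481/44800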